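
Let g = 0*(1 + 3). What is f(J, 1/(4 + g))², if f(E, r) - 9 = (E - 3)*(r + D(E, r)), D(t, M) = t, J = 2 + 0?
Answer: 729/16 ≈ 45.563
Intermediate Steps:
J = 2
g = 0 (g = 0*4 = 0)
f(E, r) = 9 + (-3 + E)*(E + r) (f(E, r) = 9 + (E - 3)*(r + E) = 9 + (-3 + E)*(E + r))
f(J, 1/(4 + g))² = (9 + 2² - 3*2 - 3/(4 + 0) + 2/(4 + 0))² = (9 + 4 - 6 - 3/4 + 2/4)² = (9 + 4 - 6 - 3*¼ + 2*(¼))² = (9 + 4 - 6 - ¾ + ½)² = (27/4)² = 729/16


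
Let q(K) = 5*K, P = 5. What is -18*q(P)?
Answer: -450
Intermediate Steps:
-18*q(P) = -90*5 = -18*25 = -450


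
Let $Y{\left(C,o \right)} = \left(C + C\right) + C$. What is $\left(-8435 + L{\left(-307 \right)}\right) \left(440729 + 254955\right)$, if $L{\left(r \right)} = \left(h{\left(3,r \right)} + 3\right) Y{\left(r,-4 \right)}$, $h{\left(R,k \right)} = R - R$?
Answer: $-7790269432$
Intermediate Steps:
$h{\left(R,k \right)} = 0$
$Y{\left(C,o \right)} = 3 C$ ($Y{\left(C,o \right)} = 2 C + C = 3 C$)
$L{\left(r \right)} = 9 r$ ($L{\left(r \right)} = \left(0 + 3\right) 3 r = 3 \cdot 3 r = 9 r$)
$\left(-8435 + L{\left(-307 \right)}\right) \left(440729 + 254955\right) = \left(-8435 + 9 \left(-307\right)\right) \left(440729 + 254955\right) = \left(-8435 - 2763\right) 695684 = \left(-11198\right) 695684 = -7790269432$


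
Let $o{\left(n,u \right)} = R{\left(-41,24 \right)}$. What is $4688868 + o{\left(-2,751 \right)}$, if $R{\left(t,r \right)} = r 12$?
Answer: $4689156$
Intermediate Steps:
$R{\left(t,r \right)} = 12 r$
$o{\left(n,u \right)} = 288$ ($o{\left(n,u \right)} = 12 \cdot 24 = 288$)
$4688868 + o{\left(-2,751 \right)} = 4688868 + 288 = 4689156$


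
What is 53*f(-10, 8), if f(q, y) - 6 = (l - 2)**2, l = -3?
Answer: 1643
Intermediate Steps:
f(q, y) = 31 (f(q, y) = 6 + (-3 - 2)**2 = 6 + (-5)**2 = 6 + 25 = 31)
53*f(-10, 8) = 53*31 = 1643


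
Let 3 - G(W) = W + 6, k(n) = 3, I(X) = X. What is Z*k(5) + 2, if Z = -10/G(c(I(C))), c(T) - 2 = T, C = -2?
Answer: 12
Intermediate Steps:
c(T) = 2 + T
G(W) = -3 - W (G(W) = 3 - (W + 6) = 3 - (6 + W) = 3 + (-6 - W) = -3 - W)
Z = 10/3 (Z = -10/(-3 - (2 - 2)) = -10/(-3 - 1*0) = -10/(-3 + 0) = -10/(-3) = -10*(-⅓) = 10/3 ≈ 3.3333)
Z*k(5) + 2 = (10/3)*3 + 2 = 10 + 2 = 12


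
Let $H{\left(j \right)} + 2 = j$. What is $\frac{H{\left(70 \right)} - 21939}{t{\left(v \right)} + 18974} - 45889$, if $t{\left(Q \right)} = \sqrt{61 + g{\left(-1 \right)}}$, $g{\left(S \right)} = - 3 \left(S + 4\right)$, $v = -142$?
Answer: $- \frac{8260517141545}{180006312} + \frac{21871 \sqrt{13}}{180006312} \approx -45890.0$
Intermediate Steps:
$H{\left(j \right)} = -2 + j$
$g{\left(S \right)} = -12 - 3 S$ ($g{\left(S \right)} = - 3 \left(4 + S\right) = -12 - 3 S$)
$t{\left(Q \right)} = 2 \sqrt{13}$ ($t{\left(Q \right)} = \sqrt{61 - 9} = \sqrt{52} = 2 \sqrt{13}$)
$\frac{H{\left(70 \right)} - 21939}{t{\left(v \right)} + 18974} - 45889 = \frac{\left(-2 + 70\right) - 21939}{2 \sqrt{13} + 18974} - 45889 = \frac{68 - 21939}{18974 + 2 \sqrt{13}} - 45889 = - \frac{21871}{18974 + 2 \sqrt{13}} - 45889 = -45889 - \frac{21871}{18974 + 2 \sqrt{13}}$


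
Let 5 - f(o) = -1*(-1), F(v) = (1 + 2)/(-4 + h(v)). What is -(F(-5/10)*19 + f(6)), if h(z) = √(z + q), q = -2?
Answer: 308/37 + 57*I*√10/37 ≈ 8.3243 + 4.8716*I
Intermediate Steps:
h(z) = √(-2 + z) (h(z) = √(z - 2) = √(-2 + z))
F(v) = 3/(-4 + √(-2 + v)) (F(v) = (1 + 2)/(-4 + √(-2 + v)) = 3/(-4 + √(-2 + v)))
f(o) = 4 (f(o) = 5 - (-1)*(-1) = 5 - 1*1 = 5 - 1 = 4)
-(F(-5/10)*19 + f(6)) = -((3/(-4 + √(-2 - 5/10)))*19 + 4) = -((3/(-4 + √(-2 - 5*⅒)))*19 + 4) = -((3/(-4 + √(-2 - ½)))*19 + 4) = -((3/(-4 + √(-5/2)))*19 + 4) = -((3/(-4 + I*√10/2))*19 + 4) = -(57/(-4 + I*√10/2) + 4) = -(4 + 57/(-4 + I*√10/2)) = -4 - 57/(-4 + I*√10/2)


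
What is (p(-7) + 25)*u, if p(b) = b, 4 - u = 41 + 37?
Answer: -1332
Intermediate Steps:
u = -74 (u = 4 - (41 + 37) = 4 - 1*78 = 4 - 78 = -74)
(p(-7) + 25)*u = (-7 + 25)*(-74) = 18*(-74) = -1332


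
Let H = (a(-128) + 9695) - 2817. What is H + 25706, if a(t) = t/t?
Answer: 32585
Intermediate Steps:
a(t) = 1
H = 6879 (H = (1 + 9695) - 2817 = 9696 - 2817 = 6879)
H + 25706 = 6879 + 25706 = 32585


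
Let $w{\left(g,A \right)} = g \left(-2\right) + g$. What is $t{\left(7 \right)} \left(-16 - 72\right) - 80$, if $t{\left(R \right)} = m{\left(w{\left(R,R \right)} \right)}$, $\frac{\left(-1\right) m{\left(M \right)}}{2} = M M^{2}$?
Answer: $-60448$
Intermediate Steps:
$w{\left(g,A \right)} = - g$ ($w{\left(g,A \right)} = - 2 g + g = - g$)
$m{\left(M \right)} = - 2 M^{3}$ ($m{\left(M \right)} = - 2 M M^{2} = - 2 M^{3}$)
$t{\left(R \right)} = 2 R^{3}$ ($t{\left(R \right)} = - 2 \left(- R\right)^{3} = - 2 \left(- R^{3}\right) = 2 R^{3}$)
$t{\left(7 \right)} \left(-16 - 72\right) - 80 = 2 \cdot 7^{3} \left(-16 - 72\right) - 80 = 2 \cdot 343 \left(-16 - 72\right) - 80 = 686 \left(-88\right) - 80 = -60368 - 80 = -60448$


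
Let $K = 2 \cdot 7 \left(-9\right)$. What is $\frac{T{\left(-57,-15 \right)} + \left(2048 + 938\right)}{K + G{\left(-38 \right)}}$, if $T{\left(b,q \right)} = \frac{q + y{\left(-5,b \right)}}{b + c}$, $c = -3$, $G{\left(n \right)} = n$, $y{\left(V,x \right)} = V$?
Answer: $- \frac{8959}{492} \approx -18.209$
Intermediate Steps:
$T{\left(b,q \right)} = \frac{-5 + q}{-3 + b}$ ($T{\left(b,q \right)} = \frac{q - 5}{b - 3} = \frac{-5 + q}{-3 + b}$)
$K = -126$ ($K = 14 \left(-9\right) = -126$)
$\frac{T{\left(-57,-15 \right)} + \left(2048 + 938\right)}{K + G{\left(-38 \right)}} = \frac{\frac{-5 - 15}{-3 - 57} + \left(2048 + 938\right)}{-126 - 38} = \frac{\frac{1}{-60} \left(-20\right) + 2986}{-164} = \left(\left(- \frac{1}{60}\right) \left(-20\right) + 2986\right) \left(- \frac{1}{164}\right) = \left(\frac{1}{3} + 2986\right) \left(- \frac{1}{164}\right) = \frac{8959}{3} \left(- \frac{1}{164}\right) = - \frac{8959}{492}$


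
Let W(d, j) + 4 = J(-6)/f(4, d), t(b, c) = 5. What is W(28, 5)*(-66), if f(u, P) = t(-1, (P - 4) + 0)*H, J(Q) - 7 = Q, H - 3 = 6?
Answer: 3938/15 ≈ 262.53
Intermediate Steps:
H = 9 (H = 3 + 6 = 9)
J(Q) = 7 + Q
f(u, P) = 45 (f(u, P) = 5*9 = 45)
W(d, j) = -179/45 (W(d, j) = -4 + (7 - 6)/45 = -4 + 1*(1/45) = -4 + 1/45 = -179/45)
W(28, 5)*(-66) = -179/45*(-66) = 3938/15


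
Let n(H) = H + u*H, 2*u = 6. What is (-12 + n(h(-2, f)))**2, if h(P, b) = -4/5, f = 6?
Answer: 5776/25 ≈ 231.04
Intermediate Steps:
u = 3 (u = (1/2)*6 = 3)
h(P, b) = -4/5 (h(P, b) = -4*1/5 = -4/5)
n(H) = 4*H (n(H) = H + 3*H = 4*H)
(-12 + n(h(-2, f)))**2 = (-12 + 4*(-4/5))**2 = (-12 - 16/5)**2 = (-76/5)**2 = 5776/25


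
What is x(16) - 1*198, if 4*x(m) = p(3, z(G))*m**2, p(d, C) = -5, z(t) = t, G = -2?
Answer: -518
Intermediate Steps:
x(m) = -5*m**2/4 (x(m) = (-5*m**2)/4 = -5*m**2/4)
x(16) - 1*198 = -5/4*16**2 - 1*198 = -5/4*256 - 198 = -320 - 198 = -518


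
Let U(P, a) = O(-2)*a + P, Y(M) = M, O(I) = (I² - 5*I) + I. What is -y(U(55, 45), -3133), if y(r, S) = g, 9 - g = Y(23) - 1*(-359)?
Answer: 373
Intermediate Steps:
O(I) = I² - 4*I
U(P, a) = P + 12*a (U(P, a) = (-2*(-4 - 2))*a + P = (-2*(-6))*a + P = 12*a + P = P + 12*a)
g = -373 (g = 9 - (23 - 1*(-359)) = 9 - (23 + 359) = 9 - 1*382 = 9 - 382 = -373)
y(r, S) = -373
-y(U(55, 45), -3133) = -1*(-373) = 373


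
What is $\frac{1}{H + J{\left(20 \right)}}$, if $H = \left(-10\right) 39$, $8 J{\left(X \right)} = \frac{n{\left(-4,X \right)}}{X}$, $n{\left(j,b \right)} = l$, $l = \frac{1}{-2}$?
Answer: $- \frac{320}{124801} \approx -0.0025641$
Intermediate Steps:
$l = - \frac{1}{2} \approx -0.5$
$n{\left(j,b \right)} = - \frac{1}{2}$
$J{\left(X \right)} = - \frac{1}{16 X}$ ($J{\left(X \right)} = \frac{\left(- \frac{1}{2}\right) \frac{1}{X}}{8} = - \frac{1}{16 X}$)
$H = -390$
$\frac{1}{H + J{\left(20 \right)}} = \frac{1}{-390 - \frac{1}{16 \cdot 20}} = \frac{1}{-390 - \frac{1}{320}} = \frac{1}{- \frac{124801}{320}} = - \frac{320}{124801}$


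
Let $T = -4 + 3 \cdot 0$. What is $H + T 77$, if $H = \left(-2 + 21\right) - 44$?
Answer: $-333$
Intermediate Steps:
$H = -25$ ($H = 19 - 44 = -25$)
$T = -4$ ($T = -4 + 0 = -4$)
$H + T 77 = -25 - 308 = -333$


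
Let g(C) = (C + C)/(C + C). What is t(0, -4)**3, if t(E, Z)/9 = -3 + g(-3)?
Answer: -5832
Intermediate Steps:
g(C) = 1 (g(C) = (2*C)/((2*C)) = (2*C)*(1/(2*C)) = 1)
t(E, Z) = -18 (t(E, Z) = 9*(-3 + 1) = 9*(-2) = -18)
t(0, -4)**3 = (-18)**3 = -5832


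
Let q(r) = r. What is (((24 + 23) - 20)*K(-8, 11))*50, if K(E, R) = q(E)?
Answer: -10800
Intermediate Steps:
K(E, R) = E
(((24 + 23) - 20)*K(-8, 11))*50 = (((24 + 23) - 20)*(-8))*50 = ((47 - 20)*(-8))*50 = (27*(-8))*50 = -216*50 = -10800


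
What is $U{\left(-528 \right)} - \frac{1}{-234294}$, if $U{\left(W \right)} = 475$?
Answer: $\frac{111289651}{234294} \approx 475.0$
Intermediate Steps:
$U{\left(-528 \right)} - \frac{1}{-234294} = 475 - \frac{1}{-234294} = 475 - - \frac{1}{234294} = 475 + \frac{1}{234294} = \frac{111289651}{234294}$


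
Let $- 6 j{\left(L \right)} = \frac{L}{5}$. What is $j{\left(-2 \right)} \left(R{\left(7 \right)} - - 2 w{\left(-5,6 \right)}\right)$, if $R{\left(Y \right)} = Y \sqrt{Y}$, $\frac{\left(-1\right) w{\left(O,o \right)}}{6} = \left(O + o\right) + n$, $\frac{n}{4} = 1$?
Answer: $-4 + \frac{7 \sqrt{7}}{15} \approx -2.7653$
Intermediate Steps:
$n = 4$ ($n = 4 \cdot 1 = 4$)
$w{\left(O,o \right)} = -24 - 6 O - 6 o$ ($w{\left(O,o \right)} = - 6 \left(\left(O + o\right) + 4\right) = - 6 \left(4 + O + o\right) = -24 - 6 O - 6 o$)
$j{\left(L \right)} = - \frac{L}{30}$ ($j{\left(L \right)} = - \frac{L \frac{1}{5}}{6} = - \frac{\frac{1}{5} L}{6} = - \frac{L}{30}$)
$R{\left(Y \right)} = Y^{\frac{3}{2}}$
$j{\left(-2 \right)} \left(R{\left(7 \right)} - - 2 w{\left(-5,6 \right)}\right) = \left(- \frac{1}{30}\right) \left(-2\right) \left(7^{\frac{3}{2}} - - 2 \left(-24 - -30 - 36\right)\right) = \frac{7 \sqrt{7} + \left(2 \left(-24 + 30 - 36\right) + 0\right)}{15} = \frac{7 \sqrt{7} + \left(2 \left(-30\right) + 0\right)}{15} = \frac{7 \sqrt{7} + \left(-60 + 0\right)}{15} = \frac{7 \sqrt{7} - 60}{15} = \frac{-60 + 7 \sqrt{7}}{15} = -4 + \frac{7 \sqrt{7}}{15}$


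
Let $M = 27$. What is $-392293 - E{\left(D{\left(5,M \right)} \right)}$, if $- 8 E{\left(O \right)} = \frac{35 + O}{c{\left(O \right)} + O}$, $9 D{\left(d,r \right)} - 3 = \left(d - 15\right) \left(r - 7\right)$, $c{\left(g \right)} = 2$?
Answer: $- \frac{280881847}{716} \approx -3.9229 \cdot 10^{5}$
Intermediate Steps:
$D{\left(d,r \right)} = \frac{1}{3} + \frac{\left(-15 + d\right) \left(-7 + r\right)}{9}$ ($D{\left(d,r \right)} = \frac{1}{3} + \frac{\left(d - 15\right) \left(r - 7\right)}{9} = \frac{1}{3} + \frac{\left(-15 + d\right) \left(-7 + r\right)}{9}$)
$E{\left(O \right)} = - \frac{35 + O}{8 \left(2 + O\right)}$ ($E{\left(O \right)} = - \frac{\left(35 + O\right) \frac{1}{2 + O}}{8} = - \frac{\frac{1}{2 + O} \left(35 + O\right)}{8} = - \frac{35 + O}{8 \left(2 + O\right)}$)
$-392293 - E{\left(D{\left(5,M \right)} \right)} = -392293 - \frac{-35 - \left(12 - \frac{35}{9} - 45 + \frac{1}{9} \cdot 5 \cdot 27\right)}{8 \left(2 + \left(12 - \frac{35}{9} - 45 + \frac{1}{9} \cdot 5 \cdot 27\right)\right)} = -392293 - \frac{-35 - \left(12 - \frac{35}{9} - 45 + 15\right)}{8 \left(2 + \left(12 - \frac{35}{9} - 45 + 15\right)\right)} = -392293 - \frac{-35 - - \frac{197}{9}}{8 \left(2 - \frac{197}{9}\right)} = -392293 - \frac{-35 + \frac{197}{9}}{8 \left(- \frac{179}{9}\right)} = -392293 - \frac{1}{8} \left(- \frac{9}{179}\right) \left(- \frac{118}{9}\right) = -392293 - \frac{59}{716} = - \frac{280881847}{716}$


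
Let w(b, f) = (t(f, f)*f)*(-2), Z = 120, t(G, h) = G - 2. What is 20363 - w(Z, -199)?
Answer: 100361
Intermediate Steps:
t(G, h) = -2 + G
w(b, f) = -2*f*(-2 + f) (w(b, f) = ((-2 + f)*f)*(-2) = (f*(-2 + f))*(-2) = -2*f*(-2 + f))
20363 - w(Z, -199) = 20363 - 2*(-199)*(2 - 1*(-199)) = 20363 - 2*(-199)*(2 + 199) = 20363 - 2*(-199)*201 = 20363 - 1*(-79998) = 20363 + 79998 = 100361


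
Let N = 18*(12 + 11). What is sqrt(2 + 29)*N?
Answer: 414*sqrt(31) ≈ 2305.1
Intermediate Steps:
N = 414 (N = 18*23 = 414)
sqrt(2 + 29)*N = sqrt(2 + 29)*414 = sqrt(31)*414 = 414*sqrt(31)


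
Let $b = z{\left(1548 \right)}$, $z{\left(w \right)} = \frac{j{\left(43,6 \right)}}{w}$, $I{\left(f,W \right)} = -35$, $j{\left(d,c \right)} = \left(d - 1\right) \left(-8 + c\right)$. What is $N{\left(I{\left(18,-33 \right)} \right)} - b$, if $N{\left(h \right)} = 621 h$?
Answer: $- \frac{2803808}{129} \approx -21735.0$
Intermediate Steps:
$j{\left(d,c \right)} = \left(-1 + d\right) \left(-8 + c\right)$
$z{\left(w \right)} = - \frac{84}{w}$ ($z{\left(w \right)} = \frac{8 - 6 - 344 + 6 \cdot 43}{w} = \frac{8 - 6 - 344 + 258}{w} = - \frac{84}{w}$)
$b = - \frac{7}{129}$ ($b = - \frac{84}{1548} = \left(-84\right) \frac{1}{1548} = - \frac{7}{129} \approx -0.054264$)
$N{\left(I{\left(18,-33 \right)} \right)} - b = 621 \left(-35\right) - - \frac{7}{129} = -21735 + \frac{7}{129} = - \frac{2803808}{129}$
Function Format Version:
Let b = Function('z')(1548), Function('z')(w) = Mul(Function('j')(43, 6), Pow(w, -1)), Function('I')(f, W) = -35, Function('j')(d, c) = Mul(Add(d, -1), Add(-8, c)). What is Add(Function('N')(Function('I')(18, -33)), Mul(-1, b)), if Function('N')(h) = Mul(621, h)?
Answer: Rational(-2803808, 129) ≈ -21735.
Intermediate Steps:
Function('j')(d, c) = Mul(Add(-1, d), Add(-8, c))
Function('z')(w) = Mul(-84, Pow(w, -1)) (Function('z')(w) = Mul(Add(8, Mul(-1, 6), Mul(-8, 43), Mul(6, 43)), Pow(w, -1)) = Mul(Add(8, -6, -344, 258), Pow(w, -1)) = Mul(-84, Pow(w, -1)))
b = Rational(-7, 129) (b = Mul(-84, Pow(1548, -1)) = Mul(-84, Rational(1, 1548)) = Rational(-7, 129) ≈ -0.054264)
Add(Function('N')(Function('I')(18, -33)), Mul(-1, b)) = Add(Mul(621, -35), Mul(-1, Rational(-7, 129))) = Add(-21735, Rational(7, 129)) = Rational(-2803808, 129)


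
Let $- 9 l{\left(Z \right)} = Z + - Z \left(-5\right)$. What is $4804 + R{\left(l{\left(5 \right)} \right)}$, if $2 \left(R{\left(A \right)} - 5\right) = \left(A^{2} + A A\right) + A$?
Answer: $\frac{43366}{9} \approx 4818.4$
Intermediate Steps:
$l{\left(Z \right)} = - \frac{2 Z}{3}$ ($l{\left(Z \right)} = - \frac{Z + - Z \left(-5\right)}{9} = - \frac{Z + 5 Z}{9} = - \frac{6 Z}{9} = - \frac{2 Z}{3}$)
$R{\left(A \right)} = 5 + A^{2} + \frac{A}{2}$ ($R{\left(A \right)} = 5 + \frac{\left(A^{2} + A A\right) + A}{2} = 5 + \frac{\left(A^{2} + A^{2}\right) + A}{2} = 5 + \frac{2 A^{2} + A}{2} = 5 + \frac{A + 2 A^{2}}{2} = 5 + \left(A^{2} + \frac{A}{2}\right) = 5 + A^{2} + \frac{A}{2}$)
$4804 + R{\left(l{\left(5 \right)} \right)} = 4804 + \left(5 + \left(\left(- \frac{2}{3}\right) 5\right)^{2} + \frac{\left(- \frac{2}{3}\right) 5}{2}\right) = 4804 + \left(5 + \left(- \frac{10}{3}\right)^{2} + \frac{1}{2} \left(- \frac{10}{3}\right)\right) = 4804 + \left(5 + \frac{100}{9} - \frac{5}{3}\right) = 4804 + \frac{130}{9} = \frac{43366}{9}$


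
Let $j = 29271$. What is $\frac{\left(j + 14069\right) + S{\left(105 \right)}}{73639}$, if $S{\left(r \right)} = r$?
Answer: $\frac{43445}{73639} \approx 0.58997$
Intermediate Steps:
$\frac{\left(j + 14069\right) + S{\left(105 \right)}}{73639} = \frac{\left(29271 + 14069\right) + 105}{73639} = \left(43340 + 105\right) \frac{1}{73639} = 43445 \cdot \frac{1}{73639} = \frac{43445}{73639}$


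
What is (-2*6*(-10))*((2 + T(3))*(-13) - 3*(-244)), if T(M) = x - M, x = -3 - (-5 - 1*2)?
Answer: 83160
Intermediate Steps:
x = 4 (x = -3 - (-5 - 2) = -3 - 1*(-7) = -3 + 7 = 4)
T(M) = 4 - M
(-2*6*(-10))*((2 + T(3))*(-13) - 3*(-244)) = (-2*6*(-10))*((2 + (4 - 1*3))*(-13) - 3*(-244)) = (-12*(-10))*((2 + (4 - 3))*(-13) + 732) = 120*((2 + 1)*(-13) + 732) = 120*(3*(-13) + 732) = 120*(-39 + 732) = 120*693 = 83160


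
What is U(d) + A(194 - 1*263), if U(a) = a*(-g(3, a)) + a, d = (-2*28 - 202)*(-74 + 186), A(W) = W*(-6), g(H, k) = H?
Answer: 58206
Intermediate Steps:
A(W) = -6*W
d = -28896 (d = (-56 - 202)*112 = -258*112 = -28896)
U(a) = -2*a (U(a) = a*(-1*3) + a = a*(-3) + a = -3*a + a = -2*a)
U(d) + A(194 - 1*263) = -2*(-28896) - 6*(194 - 1*263) = 57792 - 6*(194 - 263) = 57792 - 6*(-69) = 57792 + 414 = 58206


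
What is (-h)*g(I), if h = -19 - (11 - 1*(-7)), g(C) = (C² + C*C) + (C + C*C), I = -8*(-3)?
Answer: 64824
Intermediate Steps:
I = 24
g(C) = C + 3*C² (g(C) = (C² + C²) + (C + C²) = 2*C² + (C + C²) = C + 3*C²)
h = -37 (h = -19 - (11 + 7) = -19 - 1*18 = -19 - 18 = -37)
(-h)*g(I) = (-1*(-37))*(24*(1 + 3*24)) = 37*(24*(1 + 72)) = 37*(24*73) = 37*1752 = 64824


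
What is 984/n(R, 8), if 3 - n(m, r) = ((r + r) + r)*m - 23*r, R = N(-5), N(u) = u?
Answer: 984/307 ≈ 3.2052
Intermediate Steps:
R = -5
n(m, r) = 3 + 23*r - 3*m*r (n(m, r) = 3 - (((r + r) + r)*m - 23*r) = 3 - ((2*r + r)*m - 23*r) = 3 - ((3*r)*m - 23*r) = 3 - (3*m*r - 23*r) = 3 - (-23*r + 3*m*r) = 3 + (23*r - 3*m*r) = 3 + 23*r - 3*m*r)
984/n(R, 8) = 984/(3 + 23*8 - 3*(-5)*8) = 984/(3 + 184 + 120) = 984/307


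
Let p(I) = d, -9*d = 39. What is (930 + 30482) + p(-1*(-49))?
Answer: 94223/3 ≈ 31408.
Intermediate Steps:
d = -13/3 (d = -⅑*39 = -13/3 ≈ -4.3333)
p(I) = -13/3
(930 + 30482) + p(-1*(-49)) = (930 + 30482) - 13/3 = 31412 - 13/3 = 94223/3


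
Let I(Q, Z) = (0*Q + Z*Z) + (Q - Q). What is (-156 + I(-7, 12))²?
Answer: 144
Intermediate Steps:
I(Q, Z) = Z² (I(Q, Z) = (0 + Z²) + 0 = Z² + 0 = Z²)
(-156 + I(-7, 12))² = (-156 + 12²)² = (-156 + 144)² = (-12)² = 144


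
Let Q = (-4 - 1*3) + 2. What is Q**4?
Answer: 625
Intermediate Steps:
Q = -5 (Q = (-4 - 3) + 2 = -7 + 2 = -5)
Q**4 = (-5)**4 = 625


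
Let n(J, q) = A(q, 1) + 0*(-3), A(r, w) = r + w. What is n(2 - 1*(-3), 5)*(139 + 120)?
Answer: 1554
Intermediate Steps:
n(J, q) = 1 + q (n(J, q) = (q + 1) + 0*(-3) = (1 + q) + 0 = 1 + q)
n(2 - 1*(-3), 5)*(139 + 120) = (1 + 5)*(139 + 120) = 6*259 = 1554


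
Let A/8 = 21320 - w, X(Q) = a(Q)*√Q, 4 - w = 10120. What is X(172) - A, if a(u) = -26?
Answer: -251488 - 52*√43 ≈ -2.5183e+5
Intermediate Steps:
w = -10116 (w = 4 - 1*10120 = 4 - 10120 = -10116)
X(Q) = -26*√Q
A = 251488 (A = 8*(21320 - 1*(-10116)) = 8*(21320 + 10116) = 8*31436 = 251488)
X(172) - A = -52*√43 - 1*251488 = -52*√43 - 251488 = -251488 - 52*√43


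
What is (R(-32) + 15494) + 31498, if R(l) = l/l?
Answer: 46993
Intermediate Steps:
R(l) = 1
(R(-32) + 15494) + 31498 = (1 + 15494) + 31498 = 15495 + 31498 = 46993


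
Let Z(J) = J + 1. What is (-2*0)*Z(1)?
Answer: 0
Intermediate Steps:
Z(J) = 1 + J
(-2*0)*Z(1) = (-2*0)*(1 + 1) = 0*2 = 0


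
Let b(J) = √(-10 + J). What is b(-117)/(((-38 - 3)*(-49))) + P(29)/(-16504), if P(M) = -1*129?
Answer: 129/16504 + I*√127/2009 ≈ 0.0078163 + 0.0056095*I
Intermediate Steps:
P(M) = -129
b(-117)/(((-38 - 3)*(-49))) + P(29)/(-16504) = √(-10 - 117)/(((-38 - 3)*(-49))) - 129/(-16504) = √(-127)/((-41*(-49))) - 129*(-1/16504) = (I*√127)/2009 + 129/16504 = (I*√127)*(1/2009) + 129/16504 = I*√127/2009 + 129/16504 = 129/16504 + I*√127/2009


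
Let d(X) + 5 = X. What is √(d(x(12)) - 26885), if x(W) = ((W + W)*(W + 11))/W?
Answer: 2*I*√6711 ≈ 163.84*I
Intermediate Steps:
x(W) = 22 + 2*W (x(W) = ((2*W)*(11 + W))/W = (2*W*(11 + W))/W = 22 + 2*W)
d(X) = -5 + X
√(d(x(12)) - 26885) = √((-5 + (22 + 2*12)) - 26885) = √((-5 + (22 + 24)) - 26885) = √((-5 + 46) - 26885) = √(41 - 26885) = √(-26844) = 2*I*√6711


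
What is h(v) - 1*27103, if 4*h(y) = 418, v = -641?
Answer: -53997/2 ≈ -26999.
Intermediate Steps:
h(y) = 209/2 (h(y) = (¼)*418 = 209/2)
h(v) - 1*27103 = 209/2 - 1*27103 = 209/2 - 27103 = -53997/2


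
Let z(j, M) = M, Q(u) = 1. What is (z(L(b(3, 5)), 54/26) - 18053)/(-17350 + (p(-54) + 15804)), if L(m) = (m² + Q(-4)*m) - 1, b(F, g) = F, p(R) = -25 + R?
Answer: 234662/21125 ≈ 11.108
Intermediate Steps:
L(m) = -1 + m + m² (L(m) = (m² + 1*m) - 1 = (m² + m) - 1 = (m + m²) - 1 = -1 + m + m²)
(z(L(b(3, 5)), 54/26) - 18053)/(-17350 + (p(-54) + 15804)) = (54/26 - 18053)/(-17350 + ((-25 - 54) + 15804)) = (54*(1/26) - 18053)/(-17350 + (-79 + 15804)) = (27/13 - 18053)/(-17350 + 15725) = -234662/13/(-1625) = -234662/13*(-1/1625) = 234662/21125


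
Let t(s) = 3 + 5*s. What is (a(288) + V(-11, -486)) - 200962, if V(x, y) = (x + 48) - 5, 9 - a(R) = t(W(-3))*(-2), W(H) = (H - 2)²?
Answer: -200665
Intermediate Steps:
W(H) = (-2 + H)²
a(R) = 265 (a(R) = 9 - (3 + 5*(-2 - 3)²)*(-2) = 9 - (3 + 5*(-5)²)*(-2) = 9 - (3 + 5*25)*(-2) = 9 - (3 + 125)*(-2) = 9 - 128*(-2) = 9 - 1*(-256) = 9 + 256 = 265)
V(x, y) = 43 + x (V(x, y) = (48 + x) - 5 = 43 + x)
(a(288) + V(-11, -486)) - 200962 = (265 + (43 - 11)) - 200962 = (265 + 32) - 200962 = 297 - 200962 = -200665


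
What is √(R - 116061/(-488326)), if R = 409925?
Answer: √97751707737593186/488326 ≈ 640.25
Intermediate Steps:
√(R - 116061/(-488326)) = √(409925 - 116061/(-488326)) = √(409925 - 116061*(-1/488326)) = √(409925 + 116061/488326) = √(200177151611/488326) = √97751707737593186/488326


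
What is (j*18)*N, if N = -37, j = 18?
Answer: -11988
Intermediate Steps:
(j*18)*N = (18*18)*(-37) = 324*(-37) = -11988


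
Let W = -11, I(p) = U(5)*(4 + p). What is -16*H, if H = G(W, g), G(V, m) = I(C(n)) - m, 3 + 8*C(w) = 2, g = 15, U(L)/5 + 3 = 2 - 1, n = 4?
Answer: 860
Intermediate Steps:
U(L) = -10 (U(L) = -15 + 5*(2 - 1) = -15 + 5*1 = -15 + 5 = -10)
C(w) = -⅛ (C(w) = -3/8 + (⅛)*2 = -3/8 + ¼ = -⅛)
I(p) = -40 - 10*p (I(p) = -10*(4 + p) = -40 - 10*p)
G(V, m) = -155/4 - m (G(V, m) = (-40 - 10*(-⅛)) - m = (-40 + 5/4) - m = -155/4 - m)
H = -215/4 (H = -155/4 - 1*15 = -155/4 - 15 = -215/4 ≈ -53.750)
-16*H = -16*(-215/4) = 860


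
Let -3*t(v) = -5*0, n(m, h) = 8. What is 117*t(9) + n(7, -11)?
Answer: 8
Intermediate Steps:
t(v) = 0 (t(v) = -(-5)*0/3 = -1/3*0 = 0)
117*t(9) + n(7, -11) = 117*0 + 8 = 0 + 8 = 8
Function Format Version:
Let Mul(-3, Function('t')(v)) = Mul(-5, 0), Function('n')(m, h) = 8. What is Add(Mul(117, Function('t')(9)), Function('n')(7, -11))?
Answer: 8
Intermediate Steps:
Function('t')(v) = 0 (Function('t')(v) = Mul(Rational(-1, 3), Mul(-5, 0)) = Mul(Rational(-1, 3), 0) = 0)
Add(Mul(117, Function('t')(9)), Function('n')(7, -11)) = Add(Mul(117, 0), 8) = Add(0, 8) = 8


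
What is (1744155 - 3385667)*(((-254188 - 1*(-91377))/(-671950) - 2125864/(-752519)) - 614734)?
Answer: 255125319266196583537196/252827571025 ≈ 1.0091e+12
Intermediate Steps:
(1744155 - 3385667)*(((-254188 - 1*(-91377))/(-671950) - 2125864/(-752519)) - 614734) = -1641512*(((-254188 + 91377)*(-1/671950) - 2125864*(-1/752519)) - 614734) = -1641512*((-162811*(-1/671950) + 2125864/752519) - 614734) = -1641512*((162811/671950 + 2125864/752519) - 614734) = -1641512*(1550992685709/505655142050 - 614734) = -1641512*(-310841857100278991/505655142050) = 255125319266196583537196/252827571025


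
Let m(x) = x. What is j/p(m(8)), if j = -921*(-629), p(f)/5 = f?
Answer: 579309/40 ≈ 14483.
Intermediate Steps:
p(f) = 5*f
j = 579309
j/p(m(8)) = 579309/((5*8)) = 579309/40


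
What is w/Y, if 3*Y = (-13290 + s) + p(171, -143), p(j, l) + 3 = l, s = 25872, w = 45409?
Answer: 136227/12436 ≈ 10.954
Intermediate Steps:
p(j, l) = -3 + l
Y = 12436/3 (Y = ((-13290 + 25872) + (-3 - 143))/3 = (12582 - 146)/3 = (1/3)*12436 = 12436/3 ≈ 4145.3)
w/Y = 45409/(12436/3) = 45409*(3/12436) = 136227/12436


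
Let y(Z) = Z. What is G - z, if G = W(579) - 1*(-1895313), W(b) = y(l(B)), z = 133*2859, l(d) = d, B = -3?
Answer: 1515063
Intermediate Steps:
z = 380247
W(b) = -3
G = 1895310 (G = -3 - 1*(-1895313) = -3 + 1895313 = 1895310)
G - z = 1895310 - 1*380247 = 1895310 - 380247 = 1515063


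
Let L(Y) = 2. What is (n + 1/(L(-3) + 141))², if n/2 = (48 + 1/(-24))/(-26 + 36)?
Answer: 27130372369/294465600 ≈ 92.134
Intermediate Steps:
n = 1151/120 (n = 2*((48 + 1/(-24))/(-26 + 36)) = 2*((48 - 1/24)/10) = 2*((1151/24)*(⅒)) = 2*(1151/240) = 1151/120 ≈ 9.5917)
(n + 1/(L(-3) + 141))² = (1151/120 + 1/(2 + 141))² = (1151/120 + 1/143)² = (164713/17160)² = 27130372369/294465600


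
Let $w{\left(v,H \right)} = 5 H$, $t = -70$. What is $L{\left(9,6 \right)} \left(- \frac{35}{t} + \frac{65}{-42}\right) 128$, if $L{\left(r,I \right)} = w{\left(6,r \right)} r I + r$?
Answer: $- \frac{2289408}{7} \approx -3.2706 \cdot 10^{5}$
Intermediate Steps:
$L{\left(r,I \right)} = r + 5 I r^{2}$ ($L{\left(r,I \right)} = 5 r r I + r = 5 r^{2} I + r = 5 I r^{2} + r = r + 5 I r^{2}$)
$L{\left(9,6 \right)} \left(- \frac{35}{t} + \frac{65}{-42}\right) 128 = 9 \left(1 + 5 \cdot 6 \cdot 9\right) \left(- \frac{35}{-70} + \frac{65}{-42}\right) 128 = 9 \left(1 + 270\right) \left(\left(-35\right) \left(- \frac{1}{70}\right) + 65 \left(- \frac{1}{42}\right)\right) 128 = 9 \cdot 271 \left(\frac{1}{2} - \frac{65}{42}\right) 128 = 2439 \left(- \frac{22}{21}\right) 128 = \left(- \frac{17886}{7}\right) 128 = - \frac{2289408}{7}$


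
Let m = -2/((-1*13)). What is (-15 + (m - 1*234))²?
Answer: 10465225/169 ≈ 61924.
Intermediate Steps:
m = 2/13 (m = -2/(-13) = -2*(-1/13) = 2/13 ≈ 0.15385)
(-15 + (m - 1*234))² = (-15 + (2/13 - 1*234))² = (-15 + (2/13 - 234))² = (-15 - 3040/13)² = (-3235/13)² = 10465225/169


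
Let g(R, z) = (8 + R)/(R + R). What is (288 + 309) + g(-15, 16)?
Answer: 17917/30 ≈ 597.23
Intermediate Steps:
g(R, z) = (8 + R)/(2*R) (g(R, z) = (8 + R)/((2*R)) = (8 + R)*(1/(2*R)) = (8 + R)/(2*R))
(288 + 309) + g(-15, 16) = (288 + 309) + (½)*(8 - 15)/(-15) = 597 + (½)*(-1/15)*(-7) = 597 + 7/30 = 17917/30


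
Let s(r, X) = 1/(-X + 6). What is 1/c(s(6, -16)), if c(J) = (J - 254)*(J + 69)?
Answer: -484/8486653 ≈ -5.7031e-5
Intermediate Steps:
s(r, X) = 1/(6 - X)
c(J) = (-254 + J)*(69 + J)
1/c(s(6, -16)) = 1/(-17526 + (-1/(-6 - 16))**2 - (-185)/(-6 - 16)) = 1/(-17526 + (-1/(-22))**2 - (-185)/(-22)) = 1/(-17526 + (-1*(-1/22))**2 - (-185)*(-1)/22) = 1/(-17526 + (1/22)**2 - 185*1/22) = 1/(-17526 + 1/484 - 185/22) = 1/(-8486653/484) = -484/8486653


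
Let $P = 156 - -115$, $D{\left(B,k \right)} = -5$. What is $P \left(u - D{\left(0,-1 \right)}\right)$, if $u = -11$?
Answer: $-1626$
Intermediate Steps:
$P = 271$ ($P = 156 + 115 = 271$)
$P \left(u - D{\left(0,-1 \right)}\right) = 271 \left(-11 - -5\right) = 271 \left(-11 + 5\right) = 271 \left(-6\right) = -1626$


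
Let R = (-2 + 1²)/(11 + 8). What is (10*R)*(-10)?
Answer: 100/19 ≈ 5.2632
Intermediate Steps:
R = -1/19 (R = (-2 + 1)/19 = -1*1/19 = -1/19 ≈ -0.052632)
(10*R)*(-10) = (10*(-1/19))*(-10) = -10/19*(-10) = 100/19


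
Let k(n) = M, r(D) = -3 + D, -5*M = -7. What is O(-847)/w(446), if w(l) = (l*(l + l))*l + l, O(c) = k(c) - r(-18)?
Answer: 56/443583795 ≈ 1.2624e-7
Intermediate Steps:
M = 7/5 (M = -1/5*(-7) = 7/5 ≈ 1.4000)
k(n) = 7/5
O(c) = 112/5 (O(c) = 7/5 - (-3 - 18) = 7/5 - 1*(-21) = 7/5 + 21 = 112/5)
w(l) = l + 2*l**3 (w(l) = (l*(2*l))*l + l = (2*l**2)*l + l = 2*l**3 + l = l + 2*l**3)
O(-847)/w(446) = 112/(5*(446 + 2*446**3)) = 112/(5*(446 + 2*88716536)) = 112/(5*(446 + 177433072)) = (112/5)/177433518 = (112/5)*(1/177433518) = 56/443583795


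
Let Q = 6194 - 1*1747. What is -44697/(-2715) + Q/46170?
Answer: 138382273/8356770 ≈ 16.559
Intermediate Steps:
Q = 4447 (Q = 6194 - 1747 = 4447)
-44697/(-2715) + Q/46170 = -44697/(-2715) + 4447/46170 = -44697*(-1/2715) + 4447*(1/46170) = 14899/905 + 4447/46170 = 138382273/8356770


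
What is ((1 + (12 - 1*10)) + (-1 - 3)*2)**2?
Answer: 25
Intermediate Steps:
((1 + (12 - 1*10)) + (-1 - 3)*2)**2 = ((1 + (12 - 10)) - 4*2)**2 = ((1 + 2) - 8)**2 = (3 - 8)**2 = (-5)**2 = 25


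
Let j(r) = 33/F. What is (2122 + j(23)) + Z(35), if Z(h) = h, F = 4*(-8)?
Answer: 68991/32 ≈ 2156.0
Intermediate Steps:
F = -32
j(r) = -33/32 (j(r) = 33/(-32) = 33*(-1/32) = -33/32)
(2122 + j(23)) + Z(35) = (2122 - 33/32) + 35 = 67871/32 + 35 = 68991/32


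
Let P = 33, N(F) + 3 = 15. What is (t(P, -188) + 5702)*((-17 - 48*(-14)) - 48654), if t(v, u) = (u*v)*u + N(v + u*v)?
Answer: -56257995934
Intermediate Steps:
N(F) = 12 (N(F) = -3 + 15 = 12)
t(v, u) = 12 + v*u² (t(v, u) = (u*v)*u + 12 = v*u² + 12 = 12 + v*u²)
(t(P, -188) + 5702)*((-17 - 48*(-14)) - 48654) = ((12 + 33*(-188)²) + 5702)*((-17 - 48*(-14)) - 48654) = ((12 + 33*35344) + 5702)*((-17 + 672) - 48654) = ((12 + 1166352) + 5702)*(655 - 48654) = (1166364 + 5702)*(-47999) = 1172066*(-47999) = -56257995934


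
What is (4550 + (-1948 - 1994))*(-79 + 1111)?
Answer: 627456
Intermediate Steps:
(4550 + (-1948 - 1994))*(-79 + 1111) = (4550 - 3942)*1032 = 608*1032 = 627456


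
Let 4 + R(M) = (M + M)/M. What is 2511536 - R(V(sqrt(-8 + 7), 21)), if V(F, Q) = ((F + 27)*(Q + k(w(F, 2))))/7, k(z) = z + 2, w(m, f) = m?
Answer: 2511538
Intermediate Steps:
k(z) = 2 + z
V(F, Q) = (27 + F)*(2 + F + Q)/7 (V(F, Q) = ((F + 27)*(Q + (2 + F)))/7 = ((27 + F)*(2 + F + Q))*(1/7) = (27 + F)*(2 + F + Q)/7)
R(M) = -2 (R(M) = -4 + (M + M)/M = -4 + (2*M)/M = -4 + 2 = -2)
2511536 - R(V(sqrt(-8 + 7), 21)) = 2511536 - 1*(-2) = 2511536 + 2 = 2511538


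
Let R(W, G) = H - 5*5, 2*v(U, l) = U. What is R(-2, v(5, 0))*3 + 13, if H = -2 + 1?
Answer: -65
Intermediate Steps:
H = -1
v(U, l) = U/2
R(W, G) = -26 (R(W, G) = -1 - 5*5 = -1 - 25 = -26)
R(-2, v(5, 0))*3 + 13 = -26*3 + 13 = -78 + 13 = -65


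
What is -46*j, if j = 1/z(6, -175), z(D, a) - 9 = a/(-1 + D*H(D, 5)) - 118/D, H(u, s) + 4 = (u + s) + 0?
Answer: 5658/1837 ≈ 3.0800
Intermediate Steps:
H(u, s) = -4 + s + u (H(u, s) = -4 + ((u + s) + 0) = -4 + ((s + u) + 0) = -4 + (s + u) = -4 + s + u)
z(D, a) = 9 - 118/D + a/(-1 + D*(1 + D)) (z(D, a) = 9 + (a/(-1 + D*(-4 + 5 + D)) - 118/D) = 9 + (a/(-1 + D*(1 + D)) - 118/D) = 9 + (-118/D + a/(-1 + D*(1 + D))) = 9 - 118/D + a/(-1 + D*(1 + D)))
j = -123/1837 (j = 1/((118 - 127*6 - 109*6² + 9*6³ + 6*(-175))/(6*(-1 + 6 + 6²))) = 1/((118 - 762 - 109*36 + 9*216 - 1050)/(6*(-1 + 6 + 36))) = 1/((⅙)*(118 - 762 - 3924 + 1944 - 1050)/41) = 1/((⅙)*(1/41)*(-3674)) = 1/(-1837/123) = -123/1837 ≈ -0.066957)
-46*j = -46*(-123/1837) = 5658/1837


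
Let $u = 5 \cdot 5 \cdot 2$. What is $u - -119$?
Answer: $169$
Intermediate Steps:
$u = 50$ ($u = 25 \cdot 2 = 50$)
$u - -119 = 50 - -119 = 50 + 119 = 169$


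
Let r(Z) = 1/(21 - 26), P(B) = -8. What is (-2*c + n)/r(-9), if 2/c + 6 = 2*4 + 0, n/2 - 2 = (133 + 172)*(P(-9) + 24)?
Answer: -48810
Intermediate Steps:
r(Z) = -⅕ (r(Z) = 1/(-5) = -⅕)
n = 9764 (n = 4 + 2*((133 + 172)*(-8 + 24)) = 4 + 2*(305*16) = 4 + 2*4880 = 4 + 9760 = 9764)
c = 1 (c = 2/(-6 + (2*4 + 0)) = 2/(-6 + (8 + 0)) = 2/(-6 + 8) = 2/2 = 2*(½) = 1)
(-2*c + n)/r(-9) = (-2*1 + 9764)/(-⅕) = (-2 + 9764)*(-5) = 9762*(-5) = -48810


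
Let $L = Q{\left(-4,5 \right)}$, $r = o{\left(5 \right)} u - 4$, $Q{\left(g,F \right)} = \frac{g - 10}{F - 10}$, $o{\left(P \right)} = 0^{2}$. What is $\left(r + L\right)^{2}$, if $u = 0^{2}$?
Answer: $\frac{36}{25} \approx 1.44$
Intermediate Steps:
$u = 0$
$o{\left(P \right)} = 0$
$Q{\left(g,F \right)} = \frac{-10 + g}{-10 + F}$
$r = -4$ ($r = 0 \cdot 0 - 4 = 0 - 4 = -4$)
$L = \frac{14}{5}$ ($L = \frac{-10 - 4}{-10 + 5} = \frac{1}{-5} \left(-14\right) = \left(- \frac{1}{5}\right) \left(-14\right) = \frac{14}{5} \approx 2.8$)
$\left(r + L\right)^{2} = \left(-4 + \frac{14}{5}\right)^{2} = \left(- \frac{6}{5}\right)^{2} = \frac{36}{25}$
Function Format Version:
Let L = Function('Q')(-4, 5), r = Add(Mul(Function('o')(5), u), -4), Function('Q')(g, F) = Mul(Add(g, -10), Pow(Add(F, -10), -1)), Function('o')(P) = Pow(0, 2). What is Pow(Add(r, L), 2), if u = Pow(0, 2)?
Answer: Rational(36, 25) ≈ 1.4400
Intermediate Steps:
u = 0
Function('o')(P) = 0
Function('Q')(g, F) = Mul(Pow(Add(-10, F), -1), Add(-10, g)) (Function('Q')(g, F) = Mul(Add(-10, g), Pow(Add(-10, F), -1)) = Mul(Pow(Add(-10, F), -1), Add(-10, g)))
r = -4 (r = Add(Mul(0, 0), -4) = Add(0, -4) = -4)
L = Rational(14, 5) (L = Mul(Pow(Add(-10, 5), -1), Add(-10, -4)) = Mul(Pow(-5, -1), -14) = Mul(Rational(-1, 5), -14) = Rational(14, 5) ≈ 2.8000)
Pow(Add(r, L), 2) = Pow(Add(-4, Rational(14, 5)), 2) = Pow(Rational(-6, 5), 2) = Rational(36, 25)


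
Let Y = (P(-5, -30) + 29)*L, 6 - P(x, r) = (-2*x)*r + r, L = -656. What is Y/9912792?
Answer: -29930/1239099 ≈ -0.024155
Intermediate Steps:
P(x, r) = 6 - r + 2*r*x (P(x, r) = 6 - ((-2*x)*r + r) = 6 - (-2*r*x + r) = 6 - (r - 2*r*x) = 6 + (-r + 2*r*x) = 6 - r + 2*r*x)
Y = -239440 (Y = ((6 - 1*(-30) + 2*(-30)*(-5)) + 29)*(-656) = ((6 + 30 + 300) + 29)*(-656) = (336 + 29)*(-656) = 365*(-656) = -239440)
Y/9912792 = -239440/9912792 = -239440*1/9912792 = -29930/1239099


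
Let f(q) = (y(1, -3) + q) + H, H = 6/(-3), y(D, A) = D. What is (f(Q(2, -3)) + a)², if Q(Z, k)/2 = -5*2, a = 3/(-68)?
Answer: 2047761/4624 ≈ 442.85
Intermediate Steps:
a = -3/68 (a = 3*(-1/68) = -3/68 ≈ -0.044118)
Q(Z, k) = -20 (Q(Z, k) = 2*(-5*2) = 2*(-10) = -20)
H = -2 (H = 6*(-⅓) = -2)
f(q) = -1 + q (f(q) = (1 + q) - 2 = -1 + q)
(f(Q(2, -3)) + a)² = ((-1 - 20) - 3/68)² = (-21 - 3/68)² = (-1431/68)² = 2047761/4624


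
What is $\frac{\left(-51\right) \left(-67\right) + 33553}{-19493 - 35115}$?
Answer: $- \frac{18485}{27304} \approx -0.67701$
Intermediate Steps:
$\frac{\left(-51\right) \left(-67\right) + 33553}{-19493 - 35115} = \frac{3417 + 33553}{-54608} = 36970 \left(- \frac{1}{54608}\right) = - \frac{18485}{27304}$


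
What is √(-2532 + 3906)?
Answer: √1374 ≈ 37.068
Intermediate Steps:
√(-2532 + 3906) = √1374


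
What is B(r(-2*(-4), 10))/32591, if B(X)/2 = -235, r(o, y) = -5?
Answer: -470/32591 ≈ -0.014421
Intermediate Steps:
B(X) = -470 (B(X) = 2*(-235) = -470)
B(r(-2*(-4), 10))/32591 = -470/32591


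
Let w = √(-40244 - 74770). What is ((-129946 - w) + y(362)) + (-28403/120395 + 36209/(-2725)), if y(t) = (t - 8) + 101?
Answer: -8497474931171/65615275 - I*√115014 ≈ -1.295e+5 - 339.14*I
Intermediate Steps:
w = I*√115014 (w = √(-115014) = I*√115014 ≈ 339.14*I)
y(t) = 93 + t (y(t) = (-8 + t) + 101 = 93 + t)
((-129946 - w) + y(362)) + (-28403/120395 + 36209/(-2725)) = ((-129946 - I*√115014) + (93 + 362)) + (-28403/120395 + 36209/(-2725)) = ((-129946 - I*√115014) + 455) + (-28403*1/120395 + 36209*(-1/2725)) = (-129491 - I*√115014) + (-28403/120395 - 36209/2725) = (-129491 - I*√115014) - 887356146/65615275 = -8497474931171/65615275 - I*√115014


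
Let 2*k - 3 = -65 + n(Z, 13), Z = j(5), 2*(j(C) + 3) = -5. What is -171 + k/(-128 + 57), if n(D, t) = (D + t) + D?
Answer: -12111/71 ≈ -170.58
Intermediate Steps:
j(C) = -11/2 (j(C) = -3 + (½)*(-5) = -3 - 5/2 = -11/2)
Z = -11/2 ≈ -5.5000
n(D, t) = t + 2*D
k = -30 (k = 3/2 + (-65 + (13 + 2*(-11/2)))/2 = 3/2 + (-65 + (13 - 11))/2 = 3/2 + (-65 + 2)/2 = 3/2 + (½)*(-63) = 3/2 - 63/2 = -30)
-171 + k/(-128 + 57) = -171 - 30/(-128 + 57) = -171 - 30/(-71) = -171 - 1/71*(-30) = -171 + 30/71 = -12111/71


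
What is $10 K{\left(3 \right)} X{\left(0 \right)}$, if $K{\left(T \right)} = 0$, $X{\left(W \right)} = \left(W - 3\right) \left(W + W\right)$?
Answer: $0$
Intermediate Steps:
$X{\left(W \right)} = 2 W \left(-3 + W\right)$ ($X{\left(W \right)} = \left(-3 + W\right) 2 W = 2 W \left(-3 + W\right)$)
$10 K{\left(3 \right)} X{\left(0 \right)} = 10 \cdot 0 \cdot 2 \cdot 0 \left(-3 + 0\right) = 0 \cdot 2 \cdot 0 \left(-3\right) = 0 \cdot 0 = 0$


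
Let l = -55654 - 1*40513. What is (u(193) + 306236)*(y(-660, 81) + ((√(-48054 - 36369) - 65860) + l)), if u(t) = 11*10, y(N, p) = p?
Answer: -49611509316 + 306346*I*√84423 ≈ -4.9612e+10 + 8.9011e+7*I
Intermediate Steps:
u(t) = 110
l = -96167 (l = -55654 - 40513 = -96167)
(u(193) + 306236)*(y(-660, 81) + ((√(-48054 - 36369) - 65860) + l)) = (110 + 306236)*(81 + ((√(-48054 - 36369) - 65860) - 96167)) = 306346*(81 + ((√(-84423) - 65860) - 96167)) = 306346*(81 + ((I*√84423 - 65860) - 96167)) = 306346*(81 + ((-65860 + I*√84423) - 96167)) = 306346*(81 + (-162027 + I*√84423)) = 306346*(-161946 + I*√84423) = -49611509316 + 306346*I*√84423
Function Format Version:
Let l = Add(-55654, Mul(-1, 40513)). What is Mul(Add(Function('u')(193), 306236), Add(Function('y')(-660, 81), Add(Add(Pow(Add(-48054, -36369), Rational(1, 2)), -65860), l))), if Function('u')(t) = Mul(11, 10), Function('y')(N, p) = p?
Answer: Add(-49611509316, Mul(306346, I, Pow(84423, Rational(1, 2)))) ≈ Add(-4.9612e+10, Mul(8.9011e+7, I))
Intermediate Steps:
Function('u')(t) = 110
l = -96167 (l = Add(-55654, -40513) = -96167)
Mul(Add(Function('u')(193), 306236), Add(Function('y')(-660, 81), Add(Add(Pow(Add(-48054, -36369), Rational(1, 2)), -65860), l))) = Mul(Add(110, 306236), Add(81, Add(Add(Pow(Add(-48054, -36369), Rational(1, 2)), -65860), -96167))) = Mul(306346, Add(81, Add(Add(Pow(-84423, Rational(1, 2)), -65860), -96167))) = Mul(306346, Add(81, Add(Add(Mul(I, Pow(84423, Rational(1, 2))), -65860), -96167))) = Mul(306346, Add(81, Add(Add(-65860, Mul(I, Pow(84423, Rational(1, 2)))), -96167))) = Mul(306346, Add(81, Add(-162027, Mul(I, Pow(84423, Rational(1, 2)))))) = Mul(306346, Add(-161946, Mul(I, Pow(84423, Rational(1, 2))))) = Add(-49611509316, Mul(306346, I, Pow(84423, Rational(1, 2))))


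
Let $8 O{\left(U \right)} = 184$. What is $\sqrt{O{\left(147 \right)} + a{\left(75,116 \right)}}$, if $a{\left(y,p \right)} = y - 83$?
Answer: $\sqrt{15} \approx 3.873$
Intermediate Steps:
$a{\left(y,p \right)} = -83 + y$
$O{\left(U \right)} = 23$ ($O{\left(U \right)} = \frac{1}{8} \cdot 184 = 23$)
$\sqrt{O{\left(147 \right)} + a{\left(75,116 \right)}} = \sqrt{23 + \left(-83 + 75\right)} = \sqrt{23 - 8} = \sqrt{15}$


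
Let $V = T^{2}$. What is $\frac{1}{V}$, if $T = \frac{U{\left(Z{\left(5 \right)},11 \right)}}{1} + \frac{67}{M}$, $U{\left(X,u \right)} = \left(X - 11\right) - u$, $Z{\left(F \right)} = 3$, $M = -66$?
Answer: $\frac{4356}{1745041} \approx 0.0024962$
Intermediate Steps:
$U{\left(X,u \right)} = -11 + X - u$ ($U{\left(X,u \right)} = \left(-11 + X\right) - u = -11 + X - u$)
$T = - \frac{1321}{66}$ ($T = \frac{-11 + 3 - 11}{1} + \frac{67}{-66} = \left(-11 + 3 - 11\right) 1 + 67 \left(- \frac{1}{66}\right) = \left(-19\right) 1 - \frac{67}{66} = -19 - \frac{67}{66} = - \frac{1321}{66} \approx -20.015$)
$V = \frac{1745041}{4356}$ ($V = \left(- \frac{1321}{66}\right)^{2} = \frac{1745041}{4356} \approx 400.61$)
$\frac{1}{V} = \frac{1}{\frac{1745041}{4356}} = \frac{4356}{1745041}$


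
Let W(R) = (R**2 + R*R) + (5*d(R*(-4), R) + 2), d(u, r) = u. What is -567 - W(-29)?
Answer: -2831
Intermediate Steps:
W(R) = 2 - 20*R + 2*R**2 (W(R) = (R**2 + R*R) + (5*(R*(-4)) + 2) = (R**2 + R**2) + (5*(-4*R) + 2) = 2*R**2 + (-20*R + 2) = 2*R**2 + (2 - 20*R) = 2 - 20*R + 2*R**2)
-567 - W(-29) = -567 - (2 - 20*(-29) + 2*(-29)**2) = -567 - (2 + 580 + 2*841) = -567 - (2 + 580 + 1682) = -567 - 1*2264 = -567 - 2264 = -2831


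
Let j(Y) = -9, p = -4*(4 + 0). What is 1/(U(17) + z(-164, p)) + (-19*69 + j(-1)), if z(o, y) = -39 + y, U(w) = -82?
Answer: -180841/137 ≈ -1320.0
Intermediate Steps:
p = -16 (p = -4*4 = -16)
1/(U(17) + z(-164, p)) + (-19*69 + j(-1)) = 1/(-82 + (-39 - 16)) + (-19*69 - 9) = 1/(-82 - 55) + (-1311 - 9) = 1/(-137) - 1320 = -1/137 - 1320 = -180841/137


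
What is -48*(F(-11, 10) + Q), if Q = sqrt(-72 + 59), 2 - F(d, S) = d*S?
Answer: -5376 - 48*I*sqrt(13) ≈ -5376.0 - 173.07*I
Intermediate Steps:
F(d, S) = 2 - S*d (F(d, S) = 2 - d*S = 2 - S*d)
Q = I*sqrt(13) (Q = sqrt(-13) = I*sqrt(13) ≈ 3.6056*I)
-48*(F(-11, 10) + Q) = -48*((2 - 1*10*(-11)) + I*sqrt(13)) = -48*((2 + 110) + I*sqrt(13)) = -48*(112 + I*sqrt(13)) = -5376 - 48*I*sqrt(13)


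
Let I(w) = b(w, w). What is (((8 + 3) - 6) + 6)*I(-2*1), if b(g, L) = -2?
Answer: -22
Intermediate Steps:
I(w) = -2
(((8 + 3) - 6) + 6)*I(-2*1) = (((8 + 3) - 6) + 6)*(-2) = ((11 - 6) + 6)*(-2) = (5 + 6)*(-2) = 11*(-2) = -22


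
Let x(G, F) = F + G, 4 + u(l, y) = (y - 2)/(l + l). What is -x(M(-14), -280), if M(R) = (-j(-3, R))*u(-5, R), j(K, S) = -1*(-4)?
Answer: 1352/5 ≈ 270.40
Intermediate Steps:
j(K, S) = 4
u(l, y) = -4 + (-2 + y)/(2*l) (u(l, y) = -4 + (y - 2)/(l + l) = -4 + (-2 + y)/((2*l)) = -4 + (-2 + y)*(1/(2*l)) = -4 + (-2 + y)/(2*l))
M(R) = 76/5 + 2*R/5 (M(R) = (-1*4)*((1/2)*(-2 + R - 8*(-5))/(-5)) = -2*(-1)*(-2 + R + 40)/5 = -2*(-1)*(38 + R)/5 = -4*(-19/5 - R/10) = 76/5 + 2*R/5)
-x(M(-14), -280) = -(-280 + (76/5 + (2/5)*(-14))) = -(-280 + (76/5 - 28/5)) = -(-280 + 48/5) = -1*(-1352/5) = 1352/5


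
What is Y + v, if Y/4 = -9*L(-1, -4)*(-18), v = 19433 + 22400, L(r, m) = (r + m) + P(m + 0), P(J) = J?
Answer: 36001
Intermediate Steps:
L(r, m) = r + 2*m (L(r, m) = (r + m) + (m + 0) = (m + r) + m = r + 2*m)
v = 41833
Y = -5832 (Y = 4*(-9*(-1 + 2*(-4))*(-18)) = 4*(-9*(-1 - 8)*(-18)) = 4*(-9*(-9)*(-18)) = 4*(81*(-18)) = 4*(-1458) = -5832)
Y + v = -5832 + 41833 = 36001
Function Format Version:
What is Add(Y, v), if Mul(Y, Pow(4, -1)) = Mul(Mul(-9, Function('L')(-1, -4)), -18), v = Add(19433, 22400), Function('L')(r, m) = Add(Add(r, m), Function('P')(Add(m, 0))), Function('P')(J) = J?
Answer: 36001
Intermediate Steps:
Function('L')(r, m) = Add(r, Mul(2, m)) (Function('L')(r, m) = Add(Add(r, m), Add(m, 0)) = Add(Add(m, r), m) = Add(r, Mul(2, m)))
v = 41833
Y = -5832 (Y = Mul(4, Mul(Mul(-9, Add(-1, Mul(2, -4))), -18)) = Mul(4, Mul(Mul(-9, Add(-1, -8)), -18)) = Mul(4, Mul(Mul(-9, -9), -18)) = Mul(4, Mul(81, -18)) = Mul(4, -1458) = -5832)
Add(Y, v) = Add(-5832, 41833) = 36001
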